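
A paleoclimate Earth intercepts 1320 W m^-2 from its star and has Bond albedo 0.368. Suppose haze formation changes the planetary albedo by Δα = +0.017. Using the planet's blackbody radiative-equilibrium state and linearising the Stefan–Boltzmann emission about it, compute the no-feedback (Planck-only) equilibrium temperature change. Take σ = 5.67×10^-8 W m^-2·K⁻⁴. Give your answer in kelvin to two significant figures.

The baseline emission temperature is T_e = 246.3 K.
The change in absorbed flux is Δ[S(1−α)/4] = −SΔα/4 = -5.610 W m^-2.
Planck response: λ_P = 4σT_e³ = 4·5.67×10⁻⁸·(246.3)³ = 3.387 W m^-2/K.
ΔT₀ = ΔF/λ_P = -5.610/3.387 = -1.66 K.

-1.7 K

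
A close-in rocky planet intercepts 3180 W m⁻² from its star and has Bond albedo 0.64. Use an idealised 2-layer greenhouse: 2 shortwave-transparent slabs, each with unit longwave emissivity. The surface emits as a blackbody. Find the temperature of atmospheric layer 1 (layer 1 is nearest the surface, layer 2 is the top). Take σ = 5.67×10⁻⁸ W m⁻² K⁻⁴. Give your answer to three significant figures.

Top-of-atmosphere balance: σT_e⁴ = S(1−α)/4 = 286.2 W m⁻² → T_e = 266.5 K.
The net upward flux σT_e⁴ is constant between every pair of levels, so T_k⁴ = (N+1−k)T_e⁴.
With k = 1: T_1 = (2+1−1)^¼·266.5 K = 317.0 K.

317 K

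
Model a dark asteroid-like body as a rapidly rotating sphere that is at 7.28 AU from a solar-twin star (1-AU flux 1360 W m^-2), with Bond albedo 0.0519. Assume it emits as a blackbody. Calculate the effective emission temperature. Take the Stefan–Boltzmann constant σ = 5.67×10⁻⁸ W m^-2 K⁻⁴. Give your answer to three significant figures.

Irradiance scales as 1/d², so S = 1360 W m^-2 × (1/7.28)² = 25.66 W m^-2.
Absorbed flux (global mean): S(1−α)/4 = 25.66·0.948/4 = 6.082 W m^-2.
In equilibrium σT⁴ equals this, so T = 101.8 K.

102 kelvin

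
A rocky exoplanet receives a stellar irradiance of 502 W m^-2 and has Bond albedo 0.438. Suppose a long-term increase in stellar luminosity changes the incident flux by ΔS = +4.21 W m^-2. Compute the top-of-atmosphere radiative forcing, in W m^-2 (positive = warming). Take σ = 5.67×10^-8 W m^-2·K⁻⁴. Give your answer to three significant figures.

ΔF = Δ[S(1−α)]/4 = (1−0.438)·+4.21/4 = 0.5915 W m^-2.

0.592 W m^-2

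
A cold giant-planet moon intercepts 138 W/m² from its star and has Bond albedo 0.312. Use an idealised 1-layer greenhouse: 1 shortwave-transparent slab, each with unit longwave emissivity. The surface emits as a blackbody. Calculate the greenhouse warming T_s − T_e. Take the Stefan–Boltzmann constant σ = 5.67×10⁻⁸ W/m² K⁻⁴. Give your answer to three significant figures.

OLR = S(1−α)/4 = 23.74 W/m²; the top layer radiates at T_e = 143.0 K.
Surface: T_s = (2)^¼·T_e = 170.1 K.
Warming: T_s − T_e = 27.06 K.

27.1 K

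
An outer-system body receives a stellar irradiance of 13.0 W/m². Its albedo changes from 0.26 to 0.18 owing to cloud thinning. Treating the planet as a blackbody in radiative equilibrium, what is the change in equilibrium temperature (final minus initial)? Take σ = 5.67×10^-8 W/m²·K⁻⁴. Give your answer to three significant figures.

Before: T₁ = [13.00·0.74/(4σ)]^(1/4) = 80.70 K.
Final:   T₂ = [S(1−0.18)/(4σ)]^(1/4) = 82.80 K.
ΔT = T₂ − T₁ = 2.098 K.

2.10 K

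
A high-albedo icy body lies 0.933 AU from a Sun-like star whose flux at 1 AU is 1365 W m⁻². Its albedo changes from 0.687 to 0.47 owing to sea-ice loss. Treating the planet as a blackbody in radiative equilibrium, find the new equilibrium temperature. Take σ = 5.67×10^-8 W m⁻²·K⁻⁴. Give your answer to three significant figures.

246 K

Flux at the orbit: S = 1365/(0.933)² = 1568 W m⁻².
New equilibrium: T₂ = [(1−0.47)·1568/(4σ)]^(1/4) = 246.0 K.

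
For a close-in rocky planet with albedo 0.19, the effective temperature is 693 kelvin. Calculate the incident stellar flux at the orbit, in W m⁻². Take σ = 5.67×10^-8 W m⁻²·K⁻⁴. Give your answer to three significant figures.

64600 W m⁻²

From S(1−α)/4 = σT⁴: S = 4σT⁴/(1−α).
σT⁴ = 5.67×10⁻⁸·(693)⁴ = 13080 W m⁻².
S = 4·13080/0.81 = 64580 W m⁻².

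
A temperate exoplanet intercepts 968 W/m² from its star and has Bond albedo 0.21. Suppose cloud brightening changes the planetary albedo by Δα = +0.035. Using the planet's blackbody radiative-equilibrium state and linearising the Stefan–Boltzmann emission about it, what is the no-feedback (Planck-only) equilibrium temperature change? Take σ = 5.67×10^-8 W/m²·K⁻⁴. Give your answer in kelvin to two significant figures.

-2.7 K

Unperturbed T_e = [968.0·(1−0.21)/(4σ)]^¼ = 241.0 K.
The change in absorbed flux is Δ[S(1−α)/4] = −SΔα/4 = -8.470 W/m².
Linearising σT⁴ gives d(σT⁴)/dT = 4σT_e³ = 3.173 W/m² per K.
So ΔT₀ = -8.470/3.173 = -2.67 K.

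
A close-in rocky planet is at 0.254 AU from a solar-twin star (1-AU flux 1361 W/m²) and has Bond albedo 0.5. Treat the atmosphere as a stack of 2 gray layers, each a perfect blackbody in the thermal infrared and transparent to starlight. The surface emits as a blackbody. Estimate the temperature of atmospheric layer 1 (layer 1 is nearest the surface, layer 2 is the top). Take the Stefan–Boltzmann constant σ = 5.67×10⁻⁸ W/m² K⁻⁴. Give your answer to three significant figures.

552 kelvin

Flux at the orbit: S = 1361/(0.254)² = 21100 W/m².
The effective emission temperature is T_e = [S(1−α)/(4σ)]^¼ = 464.4 K.
Each opaque layer satisfies 2T_j⁴ = T_{j−1}⁴ + T_{j+1}⁴, giving T_k⁴ = (N+1−k)T_e⁴.
T_1 = (2)^(1/4)·464.4 = 552.3 K.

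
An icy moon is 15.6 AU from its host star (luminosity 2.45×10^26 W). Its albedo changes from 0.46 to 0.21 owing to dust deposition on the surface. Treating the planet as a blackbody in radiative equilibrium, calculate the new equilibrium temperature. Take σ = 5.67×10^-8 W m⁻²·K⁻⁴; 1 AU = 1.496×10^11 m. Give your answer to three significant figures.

59.4 K

d = 15.6 × 1.496×10^11 m = 2.334×10^12 m.
Spreading L over a sphere of radius d: S = 2.45×10^26/(4π·2.33×10^12²) = 3.580 W m⁻².
With the new albedo, S(1−α₂)/4 = 0.7070 W m⁻², so T₂ = 59.42 K.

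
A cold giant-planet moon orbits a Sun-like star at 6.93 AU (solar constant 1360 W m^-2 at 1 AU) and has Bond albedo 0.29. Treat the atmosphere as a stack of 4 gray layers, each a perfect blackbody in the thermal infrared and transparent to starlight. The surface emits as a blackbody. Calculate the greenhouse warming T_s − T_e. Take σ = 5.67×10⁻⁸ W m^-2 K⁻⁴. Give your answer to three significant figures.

48.1 K

Flux at the orbit: S = 1360/(6.93)² = 28.32 W m^-2.
Top-of-atmosphere balance: σT_e⁴ = S(1−α)/4 = 5.027 W m^-2 → T_e = 97.03 K.
Surface: T_s = (5)^¼·T_e = 145.1 K.
So the greenhouse effect raises the surface by 145.1 − 97.03 = 48.07 K.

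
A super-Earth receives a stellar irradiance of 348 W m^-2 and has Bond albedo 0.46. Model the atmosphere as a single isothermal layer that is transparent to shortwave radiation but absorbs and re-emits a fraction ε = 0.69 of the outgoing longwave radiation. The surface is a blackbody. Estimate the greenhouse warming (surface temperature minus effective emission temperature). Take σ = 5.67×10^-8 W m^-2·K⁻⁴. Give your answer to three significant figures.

18.9 K

Effective emission temperature (TOA balance): σT_e⁴ = S(1−α)/4 = 46.98 W m^-2 → T_e = 169.7 K.
The surface balance (absorbed SW + ε·downward IR = σT_s⁴) with T_a⁴ = T_s⁴/2 reduces to T_s = T_e·[2/(2−ε)]^¼ = 188.6 K.
T_s − T_e = 188.6 − 169.7 = 18.93 K.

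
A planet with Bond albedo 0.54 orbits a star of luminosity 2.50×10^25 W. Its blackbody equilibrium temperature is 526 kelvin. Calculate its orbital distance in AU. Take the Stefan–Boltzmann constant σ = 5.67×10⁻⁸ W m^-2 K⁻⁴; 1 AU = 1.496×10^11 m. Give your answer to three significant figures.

0.0485 AU

Energy balance gives S = 4σT⁴/(1−α) = 37740 W m^-2.
S = L/(4πd²) → d = √(L/4πS) = √(2.50×10^25/(4π·37740)) = 7.260×10^9 m = 0.04853 AU.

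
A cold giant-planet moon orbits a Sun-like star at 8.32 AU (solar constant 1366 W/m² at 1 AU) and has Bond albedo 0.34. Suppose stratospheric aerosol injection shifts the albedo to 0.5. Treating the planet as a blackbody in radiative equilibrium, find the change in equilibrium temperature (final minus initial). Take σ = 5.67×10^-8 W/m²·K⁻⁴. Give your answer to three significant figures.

-5.84 kelvin

Irradiance scales as 1/d², so S = 1366 W/m² × (1/8.32)² = 19.73 W/m².
With α = 0.34, T₁ = 87.05 K.
Final:   T₂ = [S(1−0.5)/(4σ)]^(1/4) = 81.21 K.
Change: 81.21 − 87.05 = -5.837 K.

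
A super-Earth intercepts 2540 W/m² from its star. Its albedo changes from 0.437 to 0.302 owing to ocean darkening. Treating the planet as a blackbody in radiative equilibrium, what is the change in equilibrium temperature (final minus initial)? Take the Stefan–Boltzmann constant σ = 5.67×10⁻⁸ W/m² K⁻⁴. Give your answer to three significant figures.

Before: T₁ = [2540·0.563/(4σ)]^(1/4) = 281.8 K.
Final:   T₂ = [S(1−0.302)/(4σ)]^(1/4) = 297.3 K.
ΔT = T₂ − T₁ = 15.56 K.

15.6 K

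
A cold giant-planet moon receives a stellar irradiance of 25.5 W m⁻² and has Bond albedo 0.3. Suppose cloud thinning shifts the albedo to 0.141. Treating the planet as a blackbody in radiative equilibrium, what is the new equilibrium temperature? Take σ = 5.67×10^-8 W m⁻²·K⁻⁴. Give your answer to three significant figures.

99.1 K

T₂ = [S(1−α₂)/(4σ)]^(1/4) = [25.50·0.859/(4σ)]^(1/4) = 99.13 K.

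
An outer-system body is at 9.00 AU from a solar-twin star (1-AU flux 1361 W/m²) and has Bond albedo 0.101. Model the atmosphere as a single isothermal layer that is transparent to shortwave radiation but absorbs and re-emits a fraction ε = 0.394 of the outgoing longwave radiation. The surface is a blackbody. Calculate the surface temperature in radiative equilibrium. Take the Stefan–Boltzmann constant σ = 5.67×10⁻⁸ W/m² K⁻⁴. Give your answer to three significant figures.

95.4 K

Flux at the orbit: S = 1361/(9.00)² = 16.80 W/m².
At the top of the atmosphere, σT_e⁴ = S(1−α)/4 = 3.776 W/m², giving T_e = 90.34 K.
For a single slab of emissivity ε, T_s⁴ = 2T_e⁴/(2−ε); thus T_s = 90.34·(1.245)^(1/4) = 95.43 K.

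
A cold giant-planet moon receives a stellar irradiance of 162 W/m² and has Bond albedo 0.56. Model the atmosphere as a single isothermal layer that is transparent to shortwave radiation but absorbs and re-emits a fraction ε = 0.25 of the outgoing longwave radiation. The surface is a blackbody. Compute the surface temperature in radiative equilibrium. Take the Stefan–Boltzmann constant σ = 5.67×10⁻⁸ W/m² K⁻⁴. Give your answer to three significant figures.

138 K

The planet radiates to space at T_e = [S(1−α)/(4σ)]^(1/4) = 133.1 K.
For a single slab of emissivity ε, T_s⁴ = 2T_e⁴/(2−ε); thus T_s = 133.1·(1.143)^(1/4) = 137.7 K.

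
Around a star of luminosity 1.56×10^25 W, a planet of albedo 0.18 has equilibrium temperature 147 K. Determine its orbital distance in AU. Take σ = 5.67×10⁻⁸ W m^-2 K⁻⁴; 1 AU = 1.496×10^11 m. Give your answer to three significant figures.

Required flux: S = 4σT⁴/(1−α) = 129.2 W m^-2.
S = L/(4πd²) → d = √(L/4πS) = √(1.56×10^25/(4π·129.2)) = 9.804×10^10 m = 0.6554 AU.

0.655 AU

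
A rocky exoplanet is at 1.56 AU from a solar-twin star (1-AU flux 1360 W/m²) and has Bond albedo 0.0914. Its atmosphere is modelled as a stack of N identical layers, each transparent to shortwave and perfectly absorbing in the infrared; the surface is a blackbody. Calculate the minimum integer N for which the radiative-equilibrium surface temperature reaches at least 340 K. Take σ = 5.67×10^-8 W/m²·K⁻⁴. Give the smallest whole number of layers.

By the inverse-square law, S = 1360/1.56² = 558.8 W/m².
OLR = S(1−α)/4 = 126.9 W/m²; the top layer radiates at T_e = 217.5 K.
T_s = (N+1)^(1/4)·T_e ≥ 340 K requires N+1 ≥ (T_s/T_e)⁴ = (340/217.5)⁴ = 5.969.
So N ≥ 4.969; the smallest integer is N = 5.

5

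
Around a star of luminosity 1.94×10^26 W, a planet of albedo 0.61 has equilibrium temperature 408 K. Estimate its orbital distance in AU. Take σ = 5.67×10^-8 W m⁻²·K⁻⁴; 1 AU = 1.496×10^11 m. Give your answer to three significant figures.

0.207 AU

Required flux: S = 4σT⁴/(1−α) = 16110 W m⁻².
S = L/(4πd²) → d = √(L/4πS) = √(1.94×10^26/(4π·16110)) = 3.095×10^10 m = 0.2069 AU.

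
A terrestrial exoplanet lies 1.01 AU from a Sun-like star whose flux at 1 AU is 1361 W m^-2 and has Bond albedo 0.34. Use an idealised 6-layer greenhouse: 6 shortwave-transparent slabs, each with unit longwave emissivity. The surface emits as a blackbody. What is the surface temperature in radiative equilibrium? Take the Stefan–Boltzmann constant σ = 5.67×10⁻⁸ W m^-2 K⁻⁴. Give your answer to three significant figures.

406 K

By the inverse-square law, S = 1361/1.01² = 1334 W m^-2.
The effective emission temperature is T_e = [S(1−α)/(4σ)]^¼ = 249.6 K.
Layer-by-layer balance gives σT_s⁴ = (N+1)σT_e⁴, so T_s = 7^¼·249.6 = 406.0 K.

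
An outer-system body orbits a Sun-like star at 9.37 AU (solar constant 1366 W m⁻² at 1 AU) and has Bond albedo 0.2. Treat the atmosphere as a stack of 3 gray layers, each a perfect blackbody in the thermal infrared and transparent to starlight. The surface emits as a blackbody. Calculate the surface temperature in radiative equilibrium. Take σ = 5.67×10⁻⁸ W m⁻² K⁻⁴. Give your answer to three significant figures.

By the inverse-square law, S = 1366/9.37² = 15.56 W m⁻².
The effective emission temperature is T_e = [S(1−α)/(4σ)]^¼ = 86.07 K.
With N = 3 opaque layers, T_s = (N+1)^(1/4)·T_e = 4^(1/4)·86.07 = 121.7 K.

122 K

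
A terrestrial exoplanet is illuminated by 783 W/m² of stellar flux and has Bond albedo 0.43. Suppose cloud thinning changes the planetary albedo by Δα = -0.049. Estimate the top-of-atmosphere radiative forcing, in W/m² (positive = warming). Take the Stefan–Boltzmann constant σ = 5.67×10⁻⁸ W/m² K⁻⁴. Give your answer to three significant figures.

TOA radiative forcing: ΔF = −S·Δα/4 = −783.0·(-0.049)/4 = 9.592 W/m².

9.59 W/m²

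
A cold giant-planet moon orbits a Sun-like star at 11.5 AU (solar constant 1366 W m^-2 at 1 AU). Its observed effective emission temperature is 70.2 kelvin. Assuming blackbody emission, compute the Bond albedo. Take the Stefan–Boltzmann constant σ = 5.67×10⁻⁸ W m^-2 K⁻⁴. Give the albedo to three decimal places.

Irradiance scales as 1/d², so S = 1366 W m^-2 × (1/11.5)² = 10.33 W m^-2.
From σT⁴ = S(1−α)/4 we invert for α: 1−α = 4σT⁴/S.
4σT⁴ = 4·5.67×10⁻⁸·(70.2)⁴ = 5.508 W m^-2.
1−α = 5.508/10.33 = 0.5333, so α = 0.4667.

0.467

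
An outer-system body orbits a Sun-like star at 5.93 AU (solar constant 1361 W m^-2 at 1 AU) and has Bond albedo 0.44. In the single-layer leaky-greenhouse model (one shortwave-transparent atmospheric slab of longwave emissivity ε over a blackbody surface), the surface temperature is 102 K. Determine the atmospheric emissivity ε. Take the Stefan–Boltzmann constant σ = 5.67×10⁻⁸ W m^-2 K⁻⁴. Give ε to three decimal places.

0.234

Irradiance scales as 1/d², so S = 1361 W m^-2 × (1/5.93)² = 38.70 W m^-2.
TOA balance gives T_e = 98.87 K.
Since (2−ε)/2 = (T_e/T_s)⁴ = 0.8829, ε = 0.2343.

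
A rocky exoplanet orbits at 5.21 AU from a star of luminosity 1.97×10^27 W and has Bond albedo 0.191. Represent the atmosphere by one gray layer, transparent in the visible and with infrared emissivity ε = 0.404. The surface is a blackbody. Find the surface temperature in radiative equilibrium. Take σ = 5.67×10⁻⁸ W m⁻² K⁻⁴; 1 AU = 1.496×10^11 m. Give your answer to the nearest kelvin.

184 kelvin

d = 5.21 × 1.496×10^11 m = 7.794×10^11 m.
S = L/(4πd²) = 258.1 W m⁻².
The planet radiates to space at T_e = [S(1−α)/(4σ)]^(1/4) = 174.2 K.
Surface balance with a leaky layer gives σT_s⁴ = σT_e⁴·2/(2−ε), so T_s = T_e·[2/(2−0.404)]^(1/4) = 184.3 K.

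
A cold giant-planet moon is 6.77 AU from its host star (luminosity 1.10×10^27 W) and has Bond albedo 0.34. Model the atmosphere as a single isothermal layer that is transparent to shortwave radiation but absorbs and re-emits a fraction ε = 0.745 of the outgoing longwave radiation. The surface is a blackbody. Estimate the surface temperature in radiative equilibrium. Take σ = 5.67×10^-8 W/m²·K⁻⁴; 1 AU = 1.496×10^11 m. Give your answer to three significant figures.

141 kelvin

d = 6.77 × 1.496×10^11 m = 1.013×10^12 m.
S = L/(4πd²) = 85.34 W/m².
At the top of the atmosphere, σT_e⁴ = S(1−α)/4 = 14.08 W/m², giving T_e = 125.5 K.
For a single slab of emissivity ε, T_s⁴ = 2T_e⁴/(2−ε); thus T_s = 125.5·(1.594)^(1/4) = 141.0 K.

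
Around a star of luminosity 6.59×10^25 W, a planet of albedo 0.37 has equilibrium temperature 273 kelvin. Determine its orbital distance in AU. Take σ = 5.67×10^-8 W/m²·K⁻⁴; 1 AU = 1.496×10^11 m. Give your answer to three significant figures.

The flux needed for this T is 4σT⁴/(1−0.37) = 2000 W/m².
From L = 4πd²S, d = √(6.59×10^25/(4π·2000)) = 5.121×10^10 m = 0.3423 AU.

0.342 AU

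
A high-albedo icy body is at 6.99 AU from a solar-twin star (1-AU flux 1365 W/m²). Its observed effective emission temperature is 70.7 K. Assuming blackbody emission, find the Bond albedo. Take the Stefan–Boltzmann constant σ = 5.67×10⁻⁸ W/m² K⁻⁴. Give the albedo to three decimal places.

0.797

By the inverse-square law, S = 1365/6.99² = 27.94 W/m².
From σT⁴ = S(1−α)/4 we invert for α: 1−α = 4σT⁴/S.
σT⁴ = 1.417 W/m², so 4σT⁴ = 5.667 W/m².
Hence α = 1 − 5.667/27.94 = 0.7972.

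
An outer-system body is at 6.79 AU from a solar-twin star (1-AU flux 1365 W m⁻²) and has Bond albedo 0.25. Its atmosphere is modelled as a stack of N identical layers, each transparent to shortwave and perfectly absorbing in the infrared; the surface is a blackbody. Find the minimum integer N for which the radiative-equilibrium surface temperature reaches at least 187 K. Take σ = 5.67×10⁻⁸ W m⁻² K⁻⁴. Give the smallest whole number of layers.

By the inverse-square law, S = 1365/6.79² = 29.61 W m⁻².
OLR = S(1−α)/4 = 5.551 W m⁻²; the top layer radiates at T_e = 99.47 K.
T_s = (N+1)^(1/4)·T_e ≥ 187 K requires N+1 ≥ (T_s/T_e)⁴ = (187/99.47)⁴ = 12.490.
So N ≥ 11.490; the smallest integer is N = 12.

12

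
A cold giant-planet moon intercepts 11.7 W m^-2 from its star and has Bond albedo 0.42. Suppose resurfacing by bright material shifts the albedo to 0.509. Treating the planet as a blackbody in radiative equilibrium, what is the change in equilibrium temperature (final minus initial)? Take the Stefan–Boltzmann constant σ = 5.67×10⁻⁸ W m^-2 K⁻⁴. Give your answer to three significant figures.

-3.02 K

With α = 0.42, T₁ = 73.96 K.
Final:   T₂ = [S(1−0.509)/(4σ)]^(1/4) = 70.94 K.
ΔT = T₂ − T₁ = -3.017 K.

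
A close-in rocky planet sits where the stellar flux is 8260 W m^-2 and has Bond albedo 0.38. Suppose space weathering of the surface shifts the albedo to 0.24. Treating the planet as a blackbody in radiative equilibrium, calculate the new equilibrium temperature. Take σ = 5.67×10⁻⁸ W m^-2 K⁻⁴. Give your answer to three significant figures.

New equilibrium: T₂ = [(1−0.24)·8260/(4σ)]^(1/4) = 407.9 K.

408 kelvin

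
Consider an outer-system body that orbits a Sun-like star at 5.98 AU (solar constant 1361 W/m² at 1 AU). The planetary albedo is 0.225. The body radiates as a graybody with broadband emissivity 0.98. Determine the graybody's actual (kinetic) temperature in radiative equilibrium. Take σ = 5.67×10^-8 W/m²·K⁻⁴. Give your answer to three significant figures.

Irradiance scales as 1/d², so S = 1361 W/m² × (1/5.98)² = 38.06 W/m².
Absorbed flux (global mean): S(1−α)/4 = 38.06·0.775/4 = 7.374 W/m².
Radiative balance εσT⁴ = 7.374 gives T = [7.374/(0.98·σ)]^(1/4) = 107.3 K.

107 K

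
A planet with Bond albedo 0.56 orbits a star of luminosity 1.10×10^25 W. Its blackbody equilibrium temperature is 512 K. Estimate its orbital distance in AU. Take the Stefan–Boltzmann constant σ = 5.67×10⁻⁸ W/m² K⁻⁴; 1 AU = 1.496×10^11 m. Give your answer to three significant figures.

Required flux: S = 4σT⁴/(1−α) = 35420 W/m².
S = L/(4πd²) → d = √(L/4πS) = √(1.10×10^25/(4π·35420)) = 4.971×10^9 m = 0.03323 AU.

0.0332 AU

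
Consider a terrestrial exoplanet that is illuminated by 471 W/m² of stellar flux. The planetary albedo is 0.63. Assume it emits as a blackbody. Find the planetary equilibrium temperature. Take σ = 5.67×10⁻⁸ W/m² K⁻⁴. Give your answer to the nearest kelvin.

Averaging over the sphere, the absorbed flux is S(1−α)/4 = 43.57 W/m².
In equilibrium σT⁴ equals this, so T = 166.5 K.

166 K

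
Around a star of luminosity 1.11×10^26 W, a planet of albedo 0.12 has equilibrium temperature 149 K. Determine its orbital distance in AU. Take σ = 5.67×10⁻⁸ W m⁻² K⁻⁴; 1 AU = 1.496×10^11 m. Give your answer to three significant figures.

1.76 AU

Energy balance gives S = 4σT⁴/(1−α) = 127.0 W m⁻².
S = L/(4πd²) → d = √(L/4πS) = √(1.11×10^26/(4π·127.0)) = 2.637×10^11 m = 1.763 AU.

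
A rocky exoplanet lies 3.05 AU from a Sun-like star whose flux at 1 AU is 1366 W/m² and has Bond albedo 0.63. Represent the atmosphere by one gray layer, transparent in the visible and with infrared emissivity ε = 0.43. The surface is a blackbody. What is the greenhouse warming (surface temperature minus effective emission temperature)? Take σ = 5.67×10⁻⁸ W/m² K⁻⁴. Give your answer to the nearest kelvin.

8 K

Irradiance scales as 1/d², so S = 1366 W/m² × (1/3.05)² = 146.8 W/m².
Effective emission temperature (TOA balance): σT_e⁴ = S(1−α)/4 = 13.58 W/m² → T_e = 124.4 K.
The surface balance (absorbed SW + ε·downward IR = σT_s⁴) with T_a⁴ = T_s⁴/2 reduces to T_s = T_e·[2/(2−ε)]^¼ = 132.2 K.
Greenhouse warming: T_s − T_e = 7.761 K.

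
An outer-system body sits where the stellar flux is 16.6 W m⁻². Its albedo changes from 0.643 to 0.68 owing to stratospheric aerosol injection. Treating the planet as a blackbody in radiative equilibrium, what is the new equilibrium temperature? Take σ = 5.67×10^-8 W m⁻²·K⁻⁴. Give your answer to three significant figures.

69.6 K

New equilibrium: T₂ = [(1−0.68)·16.60/(4σ)]^(1/4) = 69.57 K.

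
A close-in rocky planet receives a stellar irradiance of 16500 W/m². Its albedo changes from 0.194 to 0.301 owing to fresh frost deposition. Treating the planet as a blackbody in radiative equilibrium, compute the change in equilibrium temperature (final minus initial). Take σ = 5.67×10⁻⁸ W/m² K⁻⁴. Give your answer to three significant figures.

Initial: T₁ = [S(1−0.194)/(4σ)]^(1/4) = 492.1 K.
After:  T₂ = [16500·0.699/(4σ)]^(1/4) = 474.9 K.
ΔT = T₂ − T₁ = -17.21 K.

-17.2 kelvin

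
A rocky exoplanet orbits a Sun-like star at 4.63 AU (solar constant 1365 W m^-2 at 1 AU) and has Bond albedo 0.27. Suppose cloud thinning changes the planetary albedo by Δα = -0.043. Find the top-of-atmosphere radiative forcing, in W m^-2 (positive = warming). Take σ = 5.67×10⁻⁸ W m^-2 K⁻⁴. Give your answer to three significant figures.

By the inverse-square law, S = 1365/4.63² = 63.68 W m^-2.
TOA radiative forcing: ΔF = −S·Δα/4 = −63.68·(-0.043)/4 = 0.6845 W m^-2.

0.685 W m^-2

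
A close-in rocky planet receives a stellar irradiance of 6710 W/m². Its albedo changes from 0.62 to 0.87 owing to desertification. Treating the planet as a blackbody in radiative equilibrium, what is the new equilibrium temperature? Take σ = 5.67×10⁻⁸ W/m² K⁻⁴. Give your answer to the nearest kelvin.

T₂ = [S(1−α₂)/(4σ)]^(1/4) = [6710·0.13/(4σ)]^(1/4) = 249.0 K.

249 kelvin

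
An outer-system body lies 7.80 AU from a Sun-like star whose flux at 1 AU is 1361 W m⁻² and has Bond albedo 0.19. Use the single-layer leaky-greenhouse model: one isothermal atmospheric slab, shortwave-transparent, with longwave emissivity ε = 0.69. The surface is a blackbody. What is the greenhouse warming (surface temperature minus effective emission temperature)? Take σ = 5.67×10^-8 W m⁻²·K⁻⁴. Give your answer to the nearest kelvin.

Irradiance scales as 1/d², so S = 1361 W m⁻² × (1/7.80)² = 22.37 W m⁻².
The planet radiates to space at T_e = [S(1−α)/(4σ)]^(1/4) = 94.54 K.
Surface balance with a leaky layer gives σT_s⁴ = σT_e⁴·2/(2−ε), so T_s = T_e·[2/(2−0.69)]^(1/4) = 105.1 K.
Greenhouse warming: T_s − T_e = 10.55 K.

11 K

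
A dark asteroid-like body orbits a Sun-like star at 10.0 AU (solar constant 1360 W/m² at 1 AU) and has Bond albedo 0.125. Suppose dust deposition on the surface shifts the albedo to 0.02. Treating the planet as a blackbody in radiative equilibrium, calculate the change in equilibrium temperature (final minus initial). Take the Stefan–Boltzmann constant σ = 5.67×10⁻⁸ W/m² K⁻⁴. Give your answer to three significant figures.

Irradiance scales as 1/d², so S = 1360 W/m² × (1/10.0)² = 13.60 W/m².
With α = 0.125, T₁ = 85.11 K.
After:  T₂ = [13.60·0.98/(4σ)]^(1/4) = 87.55 K.
Change: 87.55 − 85.11 = 2.446 K.

2.45 K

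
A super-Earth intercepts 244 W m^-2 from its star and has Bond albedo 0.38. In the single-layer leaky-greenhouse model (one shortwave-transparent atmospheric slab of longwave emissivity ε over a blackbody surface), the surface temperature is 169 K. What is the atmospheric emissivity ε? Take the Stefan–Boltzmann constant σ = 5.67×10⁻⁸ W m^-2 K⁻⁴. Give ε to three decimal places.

0.365

First, T_e = [244.0·(1−0.38)/(4σ)]^(1/4) = 160.7 K.
T_s⁴ = T_e⁴·2/(2−ε) → ε = 2 − 2(T_e/T_s)⁴ = 2 − 2·(160.7/169)⁴ = 0.3646.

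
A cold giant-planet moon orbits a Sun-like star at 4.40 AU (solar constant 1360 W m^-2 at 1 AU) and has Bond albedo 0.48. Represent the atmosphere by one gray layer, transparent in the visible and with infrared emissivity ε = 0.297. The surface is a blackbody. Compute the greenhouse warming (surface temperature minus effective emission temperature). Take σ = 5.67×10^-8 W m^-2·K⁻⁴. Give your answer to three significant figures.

4.62 K

Irradiance scales as 1/d², so S = 1360 W m^-2 × (1/4.40)² = 70.25 W m^-2.
At the top of the atmosphere, σT_e⁴ = S(1−α)/4 = 9.132 W m^-2, giving T_e = 112.7 K.
For a single slab of emissivity ε, T_s⁴ = 2T_e⁴/(2−ε); thus T_s = 112.7·(1.174)^(1/4) = 117.3 K.
The atmosphere warms the surface by 4.620 K.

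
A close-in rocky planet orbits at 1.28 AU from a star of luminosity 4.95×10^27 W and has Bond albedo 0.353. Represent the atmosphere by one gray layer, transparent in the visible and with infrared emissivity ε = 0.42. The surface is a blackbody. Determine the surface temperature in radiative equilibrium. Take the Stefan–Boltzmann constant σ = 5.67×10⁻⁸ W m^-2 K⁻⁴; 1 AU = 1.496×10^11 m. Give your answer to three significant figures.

d = 1.28 × 1.496×10^11 m = 1.915×10^11 m.
Flux at the orbit: S = L/(4πd²) = 4.95×10^27/(4π·(1.91×10^11)²) = 10740 W m^-2.
At the top of the atmosphere, σT_e⁴ = S(1−α)/4 = 1738 W m^-2, giving T_e = 418.4 K.
For a single slab of emissivity ε, T_s⁴ = 2T_e⁴/(2−ε); thus T_s = 418.4·(1.266)^(1/4) = 443.8 K.

444 kelvin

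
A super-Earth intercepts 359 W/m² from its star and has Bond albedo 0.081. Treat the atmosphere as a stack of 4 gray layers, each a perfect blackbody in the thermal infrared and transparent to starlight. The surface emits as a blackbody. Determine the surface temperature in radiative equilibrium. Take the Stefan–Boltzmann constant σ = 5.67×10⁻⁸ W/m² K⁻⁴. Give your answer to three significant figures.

The effective emission temperature is T_e = [S(1−α)/(4σ)]^¼ = 195.3 K.
Layer-by-layer balance gives σT_s⁴ = (N+1)σT_e⁴, so T_s = 5^¼·195.3 = 292.0 K.

292 K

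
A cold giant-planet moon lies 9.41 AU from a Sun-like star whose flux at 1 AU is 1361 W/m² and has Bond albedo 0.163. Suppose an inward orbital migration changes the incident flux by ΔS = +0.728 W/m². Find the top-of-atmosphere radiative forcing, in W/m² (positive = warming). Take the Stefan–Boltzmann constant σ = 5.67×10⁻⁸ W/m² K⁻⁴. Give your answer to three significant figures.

By the inverse-square law, S = 1361/9.41² = 15.37 W/m².
Only a fraction (1−α) is absorbed and it's spread over 4πR², so ΔF = (1−α)ΔS/4 = 0.1523 W/m².

0.152 W/m²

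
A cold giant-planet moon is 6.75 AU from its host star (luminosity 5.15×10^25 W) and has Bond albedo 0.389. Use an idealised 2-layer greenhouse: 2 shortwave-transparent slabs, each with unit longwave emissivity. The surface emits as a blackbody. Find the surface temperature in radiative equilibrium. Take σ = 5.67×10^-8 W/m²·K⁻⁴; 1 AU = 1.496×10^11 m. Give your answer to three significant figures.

d = 6.75 × 1.496×10^11 m = 1.010×10^12 m.
Spreading L over a sphere of radius d: S = 5.15×10^25/(4π·1.01×10^12²) = 4.019 W/m².
The effective emission temperature is T_e = [S(1−α)/(4σ)]^¼ = 57.36 K.
Layer-by-layer balance gives σT_s⁴ = (N+1)σT_e⁴, so T_s = 3^¼·57.36 = 75.49 K.

75.5 K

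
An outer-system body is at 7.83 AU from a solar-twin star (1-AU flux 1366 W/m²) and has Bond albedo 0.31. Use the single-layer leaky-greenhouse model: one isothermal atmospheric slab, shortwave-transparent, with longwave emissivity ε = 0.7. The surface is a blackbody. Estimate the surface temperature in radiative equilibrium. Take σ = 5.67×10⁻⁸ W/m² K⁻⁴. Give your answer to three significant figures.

101 K

Irradiance scales as 1/d², so S = 1366 W/m² × (1/7.83)² = 22.28 W/m².
The planet radiates to space at T_e = [S(1−α)/(4σ)]^(1/4) = 90.74 K.
Surface balance with a leaky layer gives σT_s⁴ = σT_e⁴·2/(2−ε), so T_s = T_e·[2/(2−0.7)]^(1/4) = 101.1 K.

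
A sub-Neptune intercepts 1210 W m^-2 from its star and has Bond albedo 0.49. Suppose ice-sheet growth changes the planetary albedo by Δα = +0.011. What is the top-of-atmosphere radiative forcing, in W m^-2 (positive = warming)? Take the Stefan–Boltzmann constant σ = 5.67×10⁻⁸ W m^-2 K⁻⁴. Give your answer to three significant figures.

-3.33 W m^-2

The change in absorbed flux is Δ[S(1−α)/4] = −SΔα/4 = -3.327 W m^-2.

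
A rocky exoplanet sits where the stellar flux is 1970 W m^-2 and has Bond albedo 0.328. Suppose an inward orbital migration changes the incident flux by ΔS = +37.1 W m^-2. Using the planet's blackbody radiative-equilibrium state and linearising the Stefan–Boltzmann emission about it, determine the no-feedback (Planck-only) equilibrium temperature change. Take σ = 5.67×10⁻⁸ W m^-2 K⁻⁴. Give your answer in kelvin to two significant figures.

1.3 K

Unperturbed T_e = [1970·(1−0.328)/(4σ)]^¼ = 276.4 K.
ΔF = Δ[S(1−α)]/4 = (1−0.328)·+37.1/4 = 6.233 W m^-2.
The Planck feedback parameter is 4σT_e³ = 4.789 W m^-2/K.
ΔT₀ = ΔF/λ_P = 6.233/4.789 = 1.30 K.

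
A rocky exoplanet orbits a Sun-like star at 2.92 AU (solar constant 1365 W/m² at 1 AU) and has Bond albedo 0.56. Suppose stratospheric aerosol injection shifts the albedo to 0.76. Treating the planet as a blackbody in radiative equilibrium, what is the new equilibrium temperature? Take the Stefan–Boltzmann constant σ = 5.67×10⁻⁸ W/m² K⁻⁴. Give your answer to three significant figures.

Irradiance scales as 1/d², so S = 1365 W/m² × (1/2.92)² = 160.1 W/m².
T₂ = [S(1−α₂)/(4σ)]^(1/4) = [160.1·0.24/(4σ)]^(1/4) = 114.1 K.

114 K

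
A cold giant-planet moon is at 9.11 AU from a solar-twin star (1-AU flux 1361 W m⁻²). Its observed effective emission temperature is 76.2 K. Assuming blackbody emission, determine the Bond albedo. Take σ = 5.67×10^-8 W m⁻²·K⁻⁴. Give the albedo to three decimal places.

Flux at the orbit: S = 1361/(9.11)² = 16.40 W m⁻².
Rearranging the radiative balance, α = 1 − 4σT⁴/S.
σT⁴ = 1.912 W m⁻², so 4σT⁴ = 7.647 W m⁻².
1−α = 7.647/16.40 = 0.4663, so α = 0.5337.

0.534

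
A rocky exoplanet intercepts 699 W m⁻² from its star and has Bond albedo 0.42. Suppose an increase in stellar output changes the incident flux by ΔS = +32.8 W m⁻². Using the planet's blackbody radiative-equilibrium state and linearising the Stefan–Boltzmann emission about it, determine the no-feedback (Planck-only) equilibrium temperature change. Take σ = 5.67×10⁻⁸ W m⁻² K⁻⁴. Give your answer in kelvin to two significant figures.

The baseline emission temperature is T_e = 205.6 K.
TOA radiative forcing: ΔF = (1−α)ΔS/4 = 0.58·(+32.8)/4 = 4.756 W m⁻².
Planck response: λ_P = 4σT_e³ = 4·5.67×10⁻⁸·(205.6)³ = 1.972 W m⁻²/K.
ΔT₀ = ΔF/λ_P = 4.756/1.972 = 2.41 K.

2.4 K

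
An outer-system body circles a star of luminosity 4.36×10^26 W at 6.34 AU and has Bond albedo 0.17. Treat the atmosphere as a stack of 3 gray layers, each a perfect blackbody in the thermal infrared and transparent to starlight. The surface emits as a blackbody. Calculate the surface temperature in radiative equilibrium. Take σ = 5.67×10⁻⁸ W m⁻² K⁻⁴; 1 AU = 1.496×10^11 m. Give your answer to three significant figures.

154 K

d = 6.34 × 1.496×10^11 m = 9.485×10^11 m.
S = L/(4πd²) = 38.57 W m⁻².
The effective emission temperature is T_e = [S(1−α)/(4σ)]^¼ = 109.0 K.
For an N-layer opaque stack, T_s⁴ = (N+1)T_e⁴, hence T_s = (4)^(1/4)×109.0 K = 154.1 K.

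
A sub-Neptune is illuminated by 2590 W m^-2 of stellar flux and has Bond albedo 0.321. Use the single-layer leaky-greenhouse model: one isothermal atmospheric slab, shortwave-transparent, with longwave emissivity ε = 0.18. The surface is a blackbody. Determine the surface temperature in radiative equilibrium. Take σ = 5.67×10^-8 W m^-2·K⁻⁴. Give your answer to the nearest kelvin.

The planet radiates to space at T_e = [S(1−α)/(4σ)]^(1/4) = 296.7 K.
The surface balance (absorbed SW + ε·downward IR = σT_s⁴) with T_a⁴ = T_s⁴/2 reduces to T_s = T_e·[2/(2−ε)]^¼ = 303.8 K.

304 kelvin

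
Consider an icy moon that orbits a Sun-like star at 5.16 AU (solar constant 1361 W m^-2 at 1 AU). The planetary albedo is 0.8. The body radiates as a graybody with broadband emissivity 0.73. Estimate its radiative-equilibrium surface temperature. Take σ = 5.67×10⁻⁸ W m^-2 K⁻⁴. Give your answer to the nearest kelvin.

Irradiance scales as 1/d², so S = 1361 W m^-2 × (1/5.16)² = 51.12 W m^-2.
Absorbed flux (global mean): S(1−α)/4 = 51.12·0.2/4 = 2.556 W m^-2.
Radiative balance εσT⁴ = 2.556 gives T = [2.556/(0.73·σ)]^(1/4) = 88.65 K.

89 kelvin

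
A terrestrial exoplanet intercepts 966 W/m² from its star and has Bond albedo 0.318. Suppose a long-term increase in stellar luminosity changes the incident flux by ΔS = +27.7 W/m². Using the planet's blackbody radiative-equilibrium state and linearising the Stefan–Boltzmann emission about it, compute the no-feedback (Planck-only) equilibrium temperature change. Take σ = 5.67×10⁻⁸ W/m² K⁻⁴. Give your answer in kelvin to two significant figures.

1.7 K

The baseline emission temperature is T_e = 232.2 K.
ΔF = Δ[S(1−α)]/4 = (1−0.318)·+27.7/4 = 4.723 W/m².
Planck response: λ_P = 4σT_e³ = 4·5.67×10⁻⁸·(232.2)³ = 2.838 W/m²/K.
ΔT₀ = ΔF/λ_P = 4.723/2.838 = 1.66 K.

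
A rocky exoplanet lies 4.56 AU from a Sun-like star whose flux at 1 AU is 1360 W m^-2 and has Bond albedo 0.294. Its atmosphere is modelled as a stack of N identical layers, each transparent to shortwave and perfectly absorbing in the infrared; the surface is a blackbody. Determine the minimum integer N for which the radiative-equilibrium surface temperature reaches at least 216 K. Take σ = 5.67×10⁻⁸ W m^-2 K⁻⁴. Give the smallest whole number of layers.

10

Flux at the orbit: S = 1360/(4.56)² = 65.40 W m^-2.
The effective emission temperature is T_e = [S(1−α)/(4σ)]^¼ = 119.5 K.
Need (N+1)T_e⁴ ≥ T_s⁴, i.e. N+1 ≥ (216/119.5)⁴ = 10.692.
So N ≥ 9.692; the smallest integer is N = 10.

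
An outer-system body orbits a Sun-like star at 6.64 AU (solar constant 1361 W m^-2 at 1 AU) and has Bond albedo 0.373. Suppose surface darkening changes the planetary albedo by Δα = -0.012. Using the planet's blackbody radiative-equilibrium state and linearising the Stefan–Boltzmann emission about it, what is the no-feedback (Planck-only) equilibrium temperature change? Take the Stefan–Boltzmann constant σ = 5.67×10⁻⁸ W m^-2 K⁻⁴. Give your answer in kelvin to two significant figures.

0.46 K

Irradiance scales as 1/d², so S = 1361 W m^-2 × (1/6.64)² = 30.87 W m^-2.
The baseline emission temperature is T_e = 96.11 K.
The change in absorbed flux is Δ[S(1−α)/4] = −SΔα/4 = 0.09261 W m^-2.
Planck response: λ_P = 4σT_e³ = 4·5.67×10⁻⁸·(96.11)³ = 0.2014 W m^-2/K.
ΔT₀ = ΔF/λ_P = 0.09261/0.2014 = 0.460 K.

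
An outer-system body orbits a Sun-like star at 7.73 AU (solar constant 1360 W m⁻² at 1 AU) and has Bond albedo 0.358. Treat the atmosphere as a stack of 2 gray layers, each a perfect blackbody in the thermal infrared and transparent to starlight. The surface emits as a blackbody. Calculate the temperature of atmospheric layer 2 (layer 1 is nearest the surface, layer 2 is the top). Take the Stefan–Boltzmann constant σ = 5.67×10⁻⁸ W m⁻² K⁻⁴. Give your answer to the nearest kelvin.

Flux at the orbit: S = 1360/(7.73)² = 22.76 W m⁻².
OLR = S(1−α)/4 = 3.653 W m⁻²; the top layer radiates at T_e = 89.59 K.
The net upward flux σT_e⁴ is constant between every pair of levels, so T_k⁴ = (N+1−k)T_e⁴.
With k = 2: T_2 = (2+1−2)^¼·89.59 K = 89.59 K.

90 kelvin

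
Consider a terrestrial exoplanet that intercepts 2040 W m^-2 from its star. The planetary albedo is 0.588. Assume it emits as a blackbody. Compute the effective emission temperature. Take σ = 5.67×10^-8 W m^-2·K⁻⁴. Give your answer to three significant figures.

Absorbed flux (global mean): S(1−α)/4 = 2040·0.412/4 = 210.1 W m^-2.
Balancing against σT⁴: T = (210.1/5.67×10⁻⁸)^(1/4) = 246.7 K.

247 K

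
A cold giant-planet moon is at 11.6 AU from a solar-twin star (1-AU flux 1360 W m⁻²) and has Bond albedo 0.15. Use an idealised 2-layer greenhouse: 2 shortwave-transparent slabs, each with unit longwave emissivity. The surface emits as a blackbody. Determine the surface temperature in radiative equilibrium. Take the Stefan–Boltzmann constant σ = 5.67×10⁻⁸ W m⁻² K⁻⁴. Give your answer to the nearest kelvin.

103 K

Irradiance scales as 1/d², so S = 1360 W m⁻² × (1/11.6)² = 10.11 W m⁻².
The effective emission temperature is T_e = [S(1−α)/(4σ)]^¼ = 78.45 K.
For an N-layer opaque stack, T_s⁴ = (N+1)T_e⁴, hence T_s = (3)^(1/4)×78.45 K = 103.2 K.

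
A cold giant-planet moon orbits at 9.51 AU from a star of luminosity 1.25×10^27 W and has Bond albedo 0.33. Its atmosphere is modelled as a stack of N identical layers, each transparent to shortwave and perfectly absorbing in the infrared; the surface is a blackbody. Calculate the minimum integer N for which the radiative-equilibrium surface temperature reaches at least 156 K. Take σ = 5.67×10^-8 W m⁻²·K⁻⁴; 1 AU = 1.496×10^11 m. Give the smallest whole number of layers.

4

d = 9.51 × 1.496×10^11 m = 1.423×10^12 m.
S = L/(4πd²) = 49.14 W m⁻².
Top-of-atmosphere balance: σT_e⁴ = S(1−α)/4 = 8.232 W m⁻² → T_e = 109.8 K.
T_s = (N+1)^(1/4)·T_e ≥ 156 K requires N+1 ≥ (T_s/T_e)⁴ = (156/109.8)⁴ = 4.079.
The minimum whole number is N = 4.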